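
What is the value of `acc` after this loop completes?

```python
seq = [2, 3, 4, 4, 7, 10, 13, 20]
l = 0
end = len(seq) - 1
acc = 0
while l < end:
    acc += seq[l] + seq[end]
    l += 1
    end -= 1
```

Sum of pairs from ends
`acc` takes the values: 0 → 22 → 38 → 52 → 63

Answer: 63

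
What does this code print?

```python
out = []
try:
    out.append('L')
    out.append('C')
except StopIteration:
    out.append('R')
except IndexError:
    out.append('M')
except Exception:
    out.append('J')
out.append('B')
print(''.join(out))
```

Execution trace: 'L' (try body) → 'C' (try body, no exception) → 'B' (after the try/except). Output: LCB

Answer: LCB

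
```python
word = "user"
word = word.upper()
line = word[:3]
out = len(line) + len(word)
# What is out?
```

Trace:
`word = "user"` → word = 'user'
`word = word.upper()` → word = 'USER'
`line = word[:3]` → line = 'USE'
`out = len(line) + len(word)` → out = 7
So out = 7

Answer: 7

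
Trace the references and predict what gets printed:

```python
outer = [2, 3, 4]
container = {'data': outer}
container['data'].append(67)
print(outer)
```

Key concept: dict holds reference to list.
Step by step:
`outer = [2, 3, 4]` → outer = [2, 3, 4]
`container = {'data': outer}` → container = {'data': [2, 3, 4]}
`container['data'].append(67)` → outer = [2, 3, 4, 67]; container = {'data': [2, 3, 4, 67]}
`print(outer)` → prints [2, 3, 4, 67]

Answer: [2, 3, 4, 67]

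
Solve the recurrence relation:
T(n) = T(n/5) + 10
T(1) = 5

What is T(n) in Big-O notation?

Each step divides n by 5 and adds 10. After log_5(n) steps we reach T(1)=5. So T(n) = 10·log_5(n) + 5 = O(log n).

Answer: O(log n)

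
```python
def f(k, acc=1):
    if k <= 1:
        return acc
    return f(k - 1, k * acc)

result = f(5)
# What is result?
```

Accumulator trace (n, acc): (5, 1) -> (4, 5) -> (3, 20) -> (2, 60) -> (1, 120) -> return 120

Answer: 120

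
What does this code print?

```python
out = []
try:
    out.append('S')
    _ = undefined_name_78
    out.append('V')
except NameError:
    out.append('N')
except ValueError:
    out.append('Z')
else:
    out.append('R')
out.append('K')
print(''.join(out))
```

Execution trace: 'S' (try body) → 'N' (except NameError) → 'K' (after the try/except). Output: SNK

Answer: SNK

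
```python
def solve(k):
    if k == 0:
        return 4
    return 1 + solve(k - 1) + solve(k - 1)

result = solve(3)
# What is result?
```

solve(k) = 1 + 2·solve(k-1), solve(0)=4. Closed form: (4+1)·2^3 - 1 = 39.

Answer: 39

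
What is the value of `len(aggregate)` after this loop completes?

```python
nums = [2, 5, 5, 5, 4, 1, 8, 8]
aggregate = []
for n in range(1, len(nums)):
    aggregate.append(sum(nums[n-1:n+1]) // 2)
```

Number of 2-element averages
`aggregate` takes the values: [] → [3] → [3, 5] → [3, 5, 5] → [3, 5, 5, 4] → [3, 5, 5, 4, 2] → [3, 5, 5, 4, 2, 4] → [3, 5, 5, 4, 2, 4, 8]
So `len(aggregate)` = 7

Answer: 7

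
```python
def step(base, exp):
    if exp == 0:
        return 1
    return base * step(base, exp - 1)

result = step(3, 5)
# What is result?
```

step(3, 5) = 3 * 3 * 3 * 3 * 3 = 243

Answer: 243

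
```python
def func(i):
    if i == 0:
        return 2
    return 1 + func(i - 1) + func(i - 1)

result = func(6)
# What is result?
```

func(i) = 1 + 2·func(i-1), func(0)=2. Closed form: (2+1)·2^6 - 1 = 191.

Answer: 191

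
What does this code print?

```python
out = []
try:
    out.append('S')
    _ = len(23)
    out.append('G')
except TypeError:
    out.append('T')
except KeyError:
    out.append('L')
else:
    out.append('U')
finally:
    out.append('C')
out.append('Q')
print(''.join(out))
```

Execution trace: 'S' (try body) → 'T' (except TypeError) → 'C' (finally) → 'Q' (after the try/except). Output: STCQ

Answer: STCQ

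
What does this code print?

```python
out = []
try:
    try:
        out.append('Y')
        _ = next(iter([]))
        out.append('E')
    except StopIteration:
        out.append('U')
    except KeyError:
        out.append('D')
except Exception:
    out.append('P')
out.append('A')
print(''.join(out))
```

Execution trace: 'Y' (inner try body) → 'U' (inner except StopIteration) → 'A' (after the try/except). Output: YUA

Answer: YUA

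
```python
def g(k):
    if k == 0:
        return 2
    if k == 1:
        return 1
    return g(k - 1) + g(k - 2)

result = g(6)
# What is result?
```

Build up from base cases: g(0)=2, g(1)=1, g(2)=3, g(3)=4, g(4)=7, g(5)=11, g(6)=18

Answer: 18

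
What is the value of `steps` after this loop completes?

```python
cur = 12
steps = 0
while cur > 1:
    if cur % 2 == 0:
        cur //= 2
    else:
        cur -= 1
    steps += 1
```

Steps to reduce 12 to 1
`steps` takes the values: 0 → 1 → 2 → 3 → 4

Answer: 4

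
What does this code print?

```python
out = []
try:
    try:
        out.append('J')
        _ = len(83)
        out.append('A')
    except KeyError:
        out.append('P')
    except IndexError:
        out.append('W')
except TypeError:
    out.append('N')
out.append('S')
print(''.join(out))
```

Execution trace: 'J' (try body) → 'N' (outer except TypeError) → 'S' (after the try/except). Output: JNS

Answer: JNS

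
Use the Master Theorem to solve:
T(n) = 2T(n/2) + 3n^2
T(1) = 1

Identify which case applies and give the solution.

a=2, b=2, f(n)=3n^2. log_2(2) = 1. Since c=2 > 1 and the regularity condition holds (2(n/2)^2 = (2/2^2)n^2 with 2/2^2 < 1), Case 3 applies: T(n) = Θ(f(n)) = O(n^2).

Answer: O(n^2) - Case 3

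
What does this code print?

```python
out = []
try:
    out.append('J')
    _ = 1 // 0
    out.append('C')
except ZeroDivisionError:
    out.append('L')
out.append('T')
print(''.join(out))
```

Execution trace: 'J' (try body) → 'L' (except ZeroDivisionError) → 'T' (after the try/except). Output: JLT

Answer: JLT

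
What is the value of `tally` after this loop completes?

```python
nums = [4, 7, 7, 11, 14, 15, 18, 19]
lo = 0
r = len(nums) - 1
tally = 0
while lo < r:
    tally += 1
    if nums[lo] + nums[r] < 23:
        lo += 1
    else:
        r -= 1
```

Steps to find pair summing to 23
`tally` takes the values: 0 → 1 → 2 → 3 → 4 → 5 → 6 → 7

Answer: 7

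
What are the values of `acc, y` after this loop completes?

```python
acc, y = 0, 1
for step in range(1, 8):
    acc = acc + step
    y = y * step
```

Sum and factorial of 1 to 7
`acc, y` takes the values: (0, 1) → (1, 1) → (3, 1) → (3, 2) → (6, 2) → (6, 6) → (10, 6) → (10, 24) → (15, 24) → (15, 120) → (21, 120) → (21, 720) → (28, 720) → (28, 5040)

Answer: 28, 5040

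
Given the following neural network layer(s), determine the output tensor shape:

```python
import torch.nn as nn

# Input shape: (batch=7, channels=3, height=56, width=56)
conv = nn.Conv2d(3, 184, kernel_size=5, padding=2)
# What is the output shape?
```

Input: (7, 3, 56, 56) -> Output: (7, 184, 56, 56)

Answer: (7, 184, 56, 56)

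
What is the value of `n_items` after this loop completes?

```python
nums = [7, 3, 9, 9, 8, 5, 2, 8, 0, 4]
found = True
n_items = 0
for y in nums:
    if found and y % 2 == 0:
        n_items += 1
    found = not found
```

Count even values at even positions
`n_items` takes the values: 0 → 1 → 2 → 3

Answer: 3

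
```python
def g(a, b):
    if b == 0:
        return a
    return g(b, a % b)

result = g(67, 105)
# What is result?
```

g(67, 105) -> g(105, 67) -> g(67, 38) -> g(38, 29) -> g(29, 9) -> g(9, 2) -> g(2, 1) -> g(1, 0) -> 1

Answer: 1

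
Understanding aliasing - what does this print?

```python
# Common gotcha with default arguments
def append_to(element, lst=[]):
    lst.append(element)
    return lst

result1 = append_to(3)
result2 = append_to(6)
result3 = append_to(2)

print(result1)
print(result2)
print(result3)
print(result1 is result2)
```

Key concept: mutable default argument gotcha.
Step by step:
`result1 = append_to(3)` → result1 = [3]
`result2 = append_to(6)` → result1 = [3, 6] (same object as result2); result2 = [3, 6] (same object as result1)
`result3 = append_to(2)` → result1 = [3, 6, 2] (same object as result2, result3); result2 = [3, 6, 2] (same object as result1, result3); result3 = [3, 6, 2] (same object as result1, result2)
`print(result1)` → prints [3, 6, 2]
`print(result2)` → prints [3, 6, 2]
`print(result3)` → prints [3, 6, 2]
`print(result1 is result2)` → prints True

Answer:
[3, 6, 2]
[3, 6, 2]
[3, 6, 2]
True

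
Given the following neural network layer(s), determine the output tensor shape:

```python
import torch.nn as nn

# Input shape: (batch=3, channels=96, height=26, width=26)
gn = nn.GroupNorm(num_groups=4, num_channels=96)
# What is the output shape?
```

Input: (3, 96, 26, 26) -> Output: (3, 96, 26, 26)

Answer: (3, 96, 26, 26)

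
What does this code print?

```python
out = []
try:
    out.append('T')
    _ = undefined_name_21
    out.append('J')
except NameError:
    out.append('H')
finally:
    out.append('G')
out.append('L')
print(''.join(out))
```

Execution trace: 'T' (try body) → 'H' (except NameError) → 'G' (finally) → 'L' (after the try/except). Output: THGL

Answer: THGL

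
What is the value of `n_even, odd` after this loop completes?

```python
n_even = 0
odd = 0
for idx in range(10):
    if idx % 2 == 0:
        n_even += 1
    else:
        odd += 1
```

Count evens and odds in range(10)
`n_even, odd` takes the values: (0, 0) → (1, 0) → (1, 1) → (2, 1) → (2, 2) → (3, 2) → (3, 3) → (4, 3) → (4, 4) → (5, 4) → (5, 5)

Answer: 5, 5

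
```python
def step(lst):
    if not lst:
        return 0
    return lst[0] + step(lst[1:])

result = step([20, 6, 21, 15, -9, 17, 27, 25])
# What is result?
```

20 + 6 + 21 + 15 + (-9) + 17 + 27 + 25 + 0 = 122

Answer: 122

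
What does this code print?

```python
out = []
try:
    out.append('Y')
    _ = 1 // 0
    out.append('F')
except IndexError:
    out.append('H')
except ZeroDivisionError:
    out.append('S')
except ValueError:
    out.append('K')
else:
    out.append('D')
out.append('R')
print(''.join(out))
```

Execution trace: 'Y' (try body) → 'S' (except ZeroDivisionError) → 'R' (after the try/except). Output: YSR

Answer: YSR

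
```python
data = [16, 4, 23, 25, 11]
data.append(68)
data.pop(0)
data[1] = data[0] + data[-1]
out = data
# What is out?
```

Trace:
`data = [16, 4, 23, 25, 11]` → data = [16, 4, 23, 25, 11]
`data.append(68)` → data = [16, 4, 23, 25, 11, 68]
`data.pop(0)` → data = [4, 23, 25, 11, 68]
`data[1] = data[0] + data[-1]` → data = [4, 72, 25, 11, 68]
`out = data` → out = [4, 72, 25, 11, 68]
So out = [4, 72, 25, 11, 68]

Answer: [4, 72, 25, 11, 68]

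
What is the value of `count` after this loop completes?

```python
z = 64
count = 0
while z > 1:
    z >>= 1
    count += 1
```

Count right shifts until 1
`count` takes the values: 0 → 1 → 2 → 3 → 4 → 5 → 6

Answer: 6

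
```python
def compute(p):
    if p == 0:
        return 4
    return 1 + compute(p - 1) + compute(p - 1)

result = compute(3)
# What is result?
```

compute(p) = 1 + 2·compute(p-1), compute(0)=4. Closed form: (4+1)·2^3 - 1 = 39.

Answer: 39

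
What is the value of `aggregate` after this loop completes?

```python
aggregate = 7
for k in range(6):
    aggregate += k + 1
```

Start at 7, add 1 to 6 = 28
`aggregate` takes the values: 7 → 8 → 10 → 13 → 17 → 22 → 28

Answer: 28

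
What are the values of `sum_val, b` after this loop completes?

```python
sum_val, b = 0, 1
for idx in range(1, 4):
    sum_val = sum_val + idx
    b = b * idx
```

Sum and factorial of 1 to 3
`sum_val, b` takes the values: (0, 1) → (1, 1) → (3, 1) → (3, 2) → (6, 2) → (6, 6)

Answer: 6, 6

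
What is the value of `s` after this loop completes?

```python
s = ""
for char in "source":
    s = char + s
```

Reverse 'source'
`s` takes the values: "" → "s" → "os" → "uos" → "ruos" → "cruos" → "ecruos"

Answer: "ecruos"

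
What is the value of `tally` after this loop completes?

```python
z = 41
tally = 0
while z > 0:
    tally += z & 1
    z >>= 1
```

Count set bits in 41 (binary: 0b101001)
`tally` takes the values: 0 → 1 → 2 → 3

Answer: 3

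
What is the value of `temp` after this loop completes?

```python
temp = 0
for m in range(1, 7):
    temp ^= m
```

XOR of 1 to 6
`temp` takes the values: 0 → 1 → 3 → 0 → 4 → 1 → 7

Answer: 7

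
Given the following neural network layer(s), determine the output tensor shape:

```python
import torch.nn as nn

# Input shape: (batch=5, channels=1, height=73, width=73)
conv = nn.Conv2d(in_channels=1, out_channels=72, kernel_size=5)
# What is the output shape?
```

Input: (5, 1, 73, 73) -> Output: (5, 72, 69, 69)

Answer: (5, 72, 69, 69)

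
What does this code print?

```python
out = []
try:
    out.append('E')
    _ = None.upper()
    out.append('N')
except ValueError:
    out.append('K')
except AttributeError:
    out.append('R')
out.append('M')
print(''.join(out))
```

Execution trace: 'E' (try body) → 'R' (except AttributeError) → 'M' (after the try/except). Output: ERM

Answer: ERM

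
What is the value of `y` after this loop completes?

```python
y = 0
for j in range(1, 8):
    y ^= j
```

XOR of 1 to 7
`y` takes the values: 0 → 1 → 3 → 0 → 4 → 1 → 7 → 0

Answer: 0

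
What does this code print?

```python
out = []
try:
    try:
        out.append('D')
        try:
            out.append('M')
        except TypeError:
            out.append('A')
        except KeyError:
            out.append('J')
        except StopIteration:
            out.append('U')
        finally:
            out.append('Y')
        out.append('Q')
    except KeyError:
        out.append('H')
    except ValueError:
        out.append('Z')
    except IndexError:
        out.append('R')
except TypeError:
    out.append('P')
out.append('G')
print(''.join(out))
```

Execution trace: 'D' (try body) → 'M' (inner try body, no exception) → 'Y' (inner finally) → 'Q' (try body, no exception) → 'G' (after the try/except). Output: DMYQG

Answer: DMYQG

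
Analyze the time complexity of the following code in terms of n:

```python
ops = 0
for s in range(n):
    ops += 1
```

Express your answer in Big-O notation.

Each loop level contributes: n. Multiplying the contributions gives O(n).

Answer: O(n)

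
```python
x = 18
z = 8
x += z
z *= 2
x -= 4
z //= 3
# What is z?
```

Trace:
`x = 18` → x = 18
`z = 8` → z = 8
`x += z` → x = 26
`z *= 2` → z = 16
`x -= 4` → x = 22
`z //= 3` → z = 5
So z = 5

Answer: 5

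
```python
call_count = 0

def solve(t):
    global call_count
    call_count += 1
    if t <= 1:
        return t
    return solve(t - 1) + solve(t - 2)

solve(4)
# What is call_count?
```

Calls(t) = 1 + Calls(t-1) + Calls(t-2); Calls(0)=Calls(1)=1. For t=4 this gives 9.

Answer: 9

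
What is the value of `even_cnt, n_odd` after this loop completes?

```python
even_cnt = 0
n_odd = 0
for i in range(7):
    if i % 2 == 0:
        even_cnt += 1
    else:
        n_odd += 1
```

Count evens and odds in range(7)
`even_cnt, n_odd` takes the values: (0, 0) → (1, 0) → (1, 1) → (2, 1) → (2, 2) → (3, 2) → (3, 3) → (4, 3)

Answer: 4, 3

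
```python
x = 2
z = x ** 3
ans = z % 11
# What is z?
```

Trace:
`x = 2` → x = 2
`z = x ** 3` → z = 8
`ans = z % 11` → ans = 8
So z = 8

Answer: 8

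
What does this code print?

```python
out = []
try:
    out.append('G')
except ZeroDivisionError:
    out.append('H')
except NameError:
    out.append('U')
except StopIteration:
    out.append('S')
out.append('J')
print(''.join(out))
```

Execution trace: 'G' (try body, no exception) → 'J' (after the try/except). Output: GJ

Answer: GJ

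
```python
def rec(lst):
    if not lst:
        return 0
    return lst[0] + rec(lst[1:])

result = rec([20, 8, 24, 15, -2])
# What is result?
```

20 + 8 + 24 + 15 + (-2) + 0 = 65

Answer: 65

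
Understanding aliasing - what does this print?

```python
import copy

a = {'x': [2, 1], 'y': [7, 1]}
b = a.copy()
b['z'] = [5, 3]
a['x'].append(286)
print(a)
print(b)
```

Key concept: shallow copy of dict with mutable values.
Step by step:
`a = {'x': [2, 1], 'y': [7, 1]}` → a = {'x': [2, 1], 'y': [7, 1]}
`b = a.copy()` → b = {'x': [2, 1], 'y': [7, 1]}
`b['z'] = [5, 3]` → b = {'x': [2, 1], 'y': [7, 1], 'z': [5, 3]}
`a['x'].append(286)` → a = {'x': [2, 1, 286], 'y': [7, 1]}; b = {'x': [2, 1, 286], 'y': [7, 1], 'z': [5, 3]}
`print(a)` → prints {'x': [2, 1, 286], 'y': [7, 1]}
`print(b)` → prints {'x': [2, 1, 286], 'y': [7, 1], 'z': [5, 3]}

Answer:
{'x': [2, 1, 286], 'y': [7, 1]}
{'x': [2, 1, 286], 'y': [7, 1], 'z': [5, 3]}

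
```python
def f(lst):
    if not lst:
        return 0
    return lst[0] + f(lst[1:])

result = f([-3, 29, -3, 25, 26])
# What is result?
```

(-3) + 29 + (-3) + 25 + 26 + 0 = 74

Answer: 74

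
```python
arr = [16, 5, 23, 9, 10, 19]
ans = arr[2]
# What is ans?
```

Trace:
`arr = [16, 5, 23, 9, 10, 19]` → arr = [16, 5, 23, 9, 10, 19]
`ans = arr[2]` → ans = 23
So ans = 23

Answer: 23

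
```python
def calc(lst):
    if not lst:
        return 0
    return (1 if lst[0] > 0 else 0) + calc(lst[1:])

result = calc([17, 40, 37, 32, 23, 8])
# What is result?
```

Count of positive elements in [17, 40, 37, 32, 23, 8] = 6

Answer: 6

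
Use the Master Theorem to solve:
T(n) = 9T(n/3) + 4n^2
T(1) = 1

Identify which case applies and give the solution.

a=9, b=3, f(n)=4n^2. log_3(9) = 2. Since c=2 = 2, Case 2 applies: T(n) = Θ(n^log_b(a) · log n) = O(n^2 log n).

Answer: O(n^2 log n) - Case 2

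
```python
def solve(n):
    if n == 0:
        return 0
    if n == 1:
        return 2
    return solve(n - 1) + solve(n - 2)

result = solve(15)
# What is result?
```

Build up from base cases: solve(0)=0, solve(1)=2, solve(2)=2, solve(3)=4, solve(4)=6, solve(5)=10, solve(6)=16, ..., solve(15)=1220

Answer: 1220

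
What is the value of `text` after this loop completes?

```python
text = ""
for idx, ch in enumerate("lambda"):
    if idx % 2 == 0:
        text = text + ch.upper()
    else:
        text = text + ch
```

Uppercase even positions in 'lambda'
`text` takes the values: "" → "L" → "La" → "LaM" → "LaMb" → "LaMbD" → "LaMbDa"

Answer: "LaMbDa"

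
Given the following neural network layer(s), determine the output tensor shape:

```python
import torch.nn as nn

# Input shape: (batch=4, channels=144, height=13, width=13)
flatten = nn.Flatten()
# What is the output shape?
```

Input: (4, 144, 13, 13) -> Output: (4, 24336)

Answer: (4, 24336)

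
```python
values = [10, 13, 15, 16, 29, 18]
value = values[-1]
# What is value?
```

Trace:
`values = [10, 13, 15, 16, 29, 18]` → values = [10, 13, 15, 16, 29, 18]
`value = values[-1]` → value = 18
So value = 18

Answer: 18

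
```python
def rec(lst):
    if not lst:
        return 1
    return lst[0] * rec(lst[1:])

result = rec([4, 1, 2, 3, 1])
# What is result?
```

Product over [4, 1, 2, 3, 1] = 4 * 1 * 2 * 3 * 1 = 24

Answer: 24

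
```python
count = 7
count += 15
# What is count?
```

Trace:
`count = 7` → count = 7
`count += 15` → count = 22
So count = 22

Answer: 22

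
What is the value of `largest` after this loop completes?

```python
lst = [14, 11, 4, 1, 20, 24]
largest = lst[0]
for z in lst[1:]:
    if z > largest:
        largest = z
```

Maximum of [14, 11, 4, 1, 20, 24]
`largest` takes the values: 14 → 20 → 24

Answer: 24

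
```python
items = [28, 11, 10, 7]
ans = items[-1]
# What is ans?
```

Trace:
`items = [28, 11, 10, 7]` → items = [28, 11, 10, 7]
`ans = items[-1]` → ans = 7
So ans = 7

Answer: 7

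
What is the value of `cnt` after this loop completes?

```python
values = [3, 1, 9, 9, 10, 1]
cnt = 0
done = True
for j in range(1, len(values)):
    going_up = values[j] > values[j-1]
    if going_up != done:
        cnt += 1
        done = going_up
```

Count direction changes in [3, 1, 9, 9, 10, 1]
`cnt` takes the values: 0 → 1 → 2 → 3 → 4 → 5

Answer: 5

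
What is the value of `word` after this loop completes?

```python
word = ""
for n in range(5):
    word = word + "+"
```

Repeat '+' 5 times
`word` takes the values: "" → "+" → "++" → "+++" → "++++" → "+++++"

Answer: "+++++"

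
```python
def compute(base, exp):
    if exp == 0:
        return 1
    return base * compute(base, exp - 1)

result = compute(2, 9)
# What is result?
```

compute(2, 9) = 2 * 2 * 2 * 2 * 2 * 2 * 2 * 2 * 2 = 512

Answer: 512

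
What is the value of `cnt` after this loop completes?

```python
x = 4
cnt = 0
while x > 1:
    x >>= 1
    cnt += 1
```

Count right shifts until 1
`cnt` takes the values: 0 → 1 → 2

Answer: 2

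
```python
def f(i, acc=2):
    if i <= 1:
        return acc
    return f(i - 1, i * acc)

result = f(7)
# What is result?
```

Accumulator trace (n, acc): (7, 2) -> (6, 14) -> (5, 84) -> (4, 420) -> (3, 1680) -> (2, 5040) -> (1, 10080) -> return 10080

Answer: 10080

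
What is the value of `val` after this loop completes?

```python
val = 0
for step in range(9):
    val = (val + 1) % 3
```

Increment mod 3, 9 times = 0
`val` takes the values: 0 → 1 → 2 → 0 → 1 → 2 → 0 → 1 → 2 → 0

Answer: 0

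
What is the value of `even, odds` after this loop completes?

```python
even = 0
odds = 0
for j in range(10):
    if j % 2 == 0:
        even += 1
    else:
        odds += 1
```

Count evens and odds in range(10)
`even, odds` takes the values: (0, 0) → (1, 0) → (1, 1) → (2, 1) → (2, 2) → (3, 2) → (3, 3) → (4, 3) → (4, 4) → (5, 4) → (5, 5)

Answer: 5, 5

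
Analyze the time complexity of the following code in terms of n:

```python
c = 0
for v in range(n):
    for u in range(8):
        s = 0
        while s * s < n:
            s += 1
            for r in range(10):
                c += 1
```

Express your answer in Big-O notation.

Each loop level contributes: n × 1 × √n × 1. Multiplying the contributions gives O(n√n).

Answer: O(n√n)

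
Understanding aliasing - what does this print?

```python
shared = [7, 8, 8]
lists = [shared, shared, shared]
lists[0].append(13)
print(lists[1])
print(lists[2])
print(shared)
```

Key concept: list of same reference.
Step by step:
`shared = [7, 8, 8]` → shared = [7, 8, 8]
`lists = [shared, shared, shared]` → lists = [[7, 8, 8], [7, 8, 8], [7, 8, 8]]
`lists[0].append(13)` → shared = [7, 8, 8, 13]; lists = [[7, 8, 8, 13], [7, 8, 8, 13], [7, 8, 8, 13]]
`print(lists[1])` → prints [7, 8, 8, 13]
`print(lists[2])` → prints [7, 8, 8, 13]
`print(shared)` → prints [7, 8, 8, 13]

Answer:
[7, 8, 8, 13]
[7, 8, 8, 13]
[7, 8, 8, 13]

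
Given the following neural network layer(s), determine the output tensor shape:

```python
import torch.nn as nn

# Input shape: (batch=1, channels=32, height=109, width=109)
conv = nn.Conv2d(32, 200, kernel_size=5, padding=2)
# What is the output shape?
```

Input: (1, 32, 109, 109) -> Output: (1, 200, 109, 109)

Answer: (1, 200, 109, 109)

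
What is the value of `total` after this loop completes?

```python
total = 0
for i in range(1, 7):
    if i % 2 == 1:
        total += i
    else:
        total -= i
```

Add odd, subtract even
`total` takes the values: 0 → 1 → -1 → 2 → -2 → 3 → -3

Answer: -3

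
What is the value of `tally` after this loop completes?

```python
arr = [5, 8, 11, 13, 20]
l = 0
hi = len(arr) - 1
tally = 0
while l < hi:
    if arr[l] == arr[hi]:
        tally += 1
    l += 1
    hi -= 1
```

Count matching pairs from ends
`tally` takes the values: 0

Answer: 0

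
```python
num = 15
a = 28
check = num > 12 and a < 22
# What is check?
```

Trace:
`num = 15` → num = 15
`a = 28` → a = 28
`check = num > 12 and a < 22` → check = False
So check = False

Answer: False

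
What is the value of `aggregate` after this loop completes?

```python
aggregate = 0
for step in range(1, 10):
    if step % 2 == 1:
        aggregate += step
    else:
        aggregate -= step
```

Add odd, subtract even
`aggregate` takes the values: 0 → 1 → -1 → 2 → -2 → 3 → -3 → 4 → -4 → 5

Answer: 5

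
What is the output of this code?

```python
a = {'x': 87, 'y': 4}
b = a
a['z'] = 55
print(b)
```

Key concept: dict aliasing.
Step by step:
`a = {'x': 87, 'y': 4}` → a = {'x': 87, 'y': 4}
`b = a` → b = {'x': 87, 'y': 4} (same object as a)
`a['z'] = 55` → a = {'x': 87, 'y': 4, 'z': 55} (same object as b); b = {'x': 87, 'y': 4, 'z': 55} (same object as a)
`print(b)` → prints {'x': 87, 'y': 4, 'z': 55}

Answer: {'x': 87, 'y': 4, 'z': 55}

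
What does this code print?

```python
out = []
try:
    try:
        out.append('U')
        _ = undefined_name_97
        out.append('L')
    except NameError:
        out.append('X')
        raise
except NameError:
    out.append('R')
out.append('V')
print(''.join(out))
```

Execution trace: 'U' (inner try body) → 'X' (inner except NameError) → 'R' (outer except NameError) → 'V' (after the try/except). Output: UXRV

Answer: UXRV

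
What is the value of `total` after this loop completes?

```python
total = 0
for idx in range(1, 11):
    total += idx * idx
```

Sum of squares 1² to 10² = 385
`total` takes the values: 0 → 1 → 5 → 14 → 30 → 55 → 91 → 140 → 204 → 285 → 385

Answer: 385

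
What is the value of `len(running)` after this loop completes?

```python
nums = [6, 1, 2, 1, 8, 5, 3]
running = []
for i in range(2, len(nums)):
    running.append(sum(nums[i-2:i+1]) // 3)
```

Number of 3-element averages
`running` takes the values: [] → [3] → [3, 1] → [3, 1, 3] → [3, 1, 3, 4] → [3, 1, 3, 4, 5]
So `len(running)` = 5

Answer: 5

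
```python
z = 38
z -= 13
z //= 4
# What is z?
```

Trace:
`z = 38` → z = 38
`z -= 13` → z = 25
`z //= 4` → z = 6
So z = 6

Answer: 6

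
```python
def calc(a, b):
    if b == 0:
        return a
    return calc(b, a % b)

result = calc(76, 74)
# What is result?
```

calc(76, 74) -> calc(74, 2) -> calc(2, 0) -> 2

Answer: 2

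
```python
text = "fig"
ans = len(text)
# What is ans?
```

Trace:
`text = "fig"` → text = 'fig'
`ans = len(text)` → ans = 3
So ans = 3

Answer: 3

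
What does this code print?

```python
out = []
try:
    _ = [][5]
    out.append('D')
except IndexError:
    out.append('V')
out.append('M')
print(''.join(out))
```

Execution trace: 'V' (except IndexError) → 'M' (after the try/except). Output: VM

Answer: VM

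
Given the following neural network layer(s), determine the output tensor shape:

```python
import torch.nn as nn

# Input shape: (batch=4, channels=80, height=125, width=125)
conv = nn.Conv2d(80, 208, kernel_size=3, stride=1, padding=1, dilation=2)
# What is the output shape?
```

Input: (4, 80, 125, 125) -> Output: (4, 208, 123, 123)

Answer: (4, 208, 123, 123)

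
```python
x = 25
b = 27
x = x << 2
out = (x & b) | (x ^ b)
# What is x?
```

Trace:
`x = 25` → x = 25
`b = 27` → b = 27
`x = x << 2` → x = 100
`out = (x & b) | (x ^ b)` → out = 127
So x = 100

Answer: 100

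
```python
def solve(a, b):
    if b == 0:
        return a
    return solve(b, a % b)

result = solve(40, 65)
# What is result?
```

solve(40, 65) -> solve(65, 40) -> solve(40, 25) -> solve(25, 15) -> solve(15, 10) -> solve(10, 5) -> solve(5, 0) -> 5

Answer: 5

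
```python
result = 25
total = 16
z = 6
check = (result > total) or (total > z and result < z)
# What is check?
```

Trace:
`result = 25` → result = 25
`total = 16` → total = 16
`z = 6` → z = 6
`check = (result > total) or (total > z and result < z)` → check = True
So check = True

Answer: True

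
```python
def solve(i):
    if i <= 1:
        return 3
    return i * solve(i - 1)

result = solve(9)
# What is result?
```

solve(9) = 9 * 8 * 7 * 6 * 5 * 4 * 3 * 2 * 3 = 1088640

Answer: 1088640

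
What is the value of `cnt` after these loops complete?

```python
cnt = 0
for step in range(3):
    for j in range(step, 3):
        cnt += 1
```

Upper triangle: 3 + 2 + ... + 1
`cnt` takes the values: 0 → 1 → 2 → 3 → 4 → 5 → 6

Answer: 6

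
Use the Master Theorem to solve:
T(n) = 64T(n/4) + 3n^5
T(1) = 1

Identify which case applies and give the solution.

a=64, b=4, f(n)=3n^5. log_4(64) = 3. Since c=5 > 3 and the regularity condition holds (64(n/4)^5 = (64/4^5)n^5 with 64/4^5 < 1), Case 3 applies: T(n) = Θ(f(n)) = O(n^5).

Answer: O(n^5) - Case 3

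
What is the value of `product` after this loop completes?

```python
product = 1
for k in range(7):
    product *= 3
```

3^7 = 2187
`product` takes the values: 1 → 3 → 9 → 27 → 81 → 243 → 729 → 2187

Answer: 2187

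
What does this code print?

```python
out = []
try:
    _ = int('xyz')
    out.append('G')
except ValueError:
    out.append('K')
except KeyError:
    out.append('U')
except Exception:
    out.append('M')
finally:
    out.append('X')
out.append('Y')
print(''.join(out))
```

Execution trace: 'K' (except ValueError) → 'X' (finally) → 'Y' (after the try/except). Output: KXY

Answer: KXY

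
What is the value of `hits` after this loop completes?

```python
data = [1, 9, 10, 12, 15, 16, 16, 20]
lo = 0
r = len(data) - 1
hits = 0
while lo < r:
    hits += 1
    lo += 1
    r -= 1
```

Iterations until pointers meet (list length 8)
`hits` takes the values: 0 → 1 → 2 → 3 → 4

Answer: 4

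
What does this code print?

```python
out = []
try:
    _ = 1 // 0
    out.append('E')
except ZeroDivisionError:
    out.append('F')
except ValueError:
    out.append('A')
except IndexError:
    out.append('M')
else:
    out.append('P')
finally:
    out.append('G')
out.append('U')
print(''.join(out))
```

Execution trace: 'F' (except ZeroDivisionError) → 'G' (finally) → 'U' (after the try/except). Output: FGU

Answer: FGU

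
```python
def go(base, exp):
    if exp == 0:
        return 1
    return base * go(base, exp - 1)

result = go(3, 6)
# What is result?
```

go(3, 6) = 3 * 3 * 3 * 3 * 3 * 3 = 729

Answer: 729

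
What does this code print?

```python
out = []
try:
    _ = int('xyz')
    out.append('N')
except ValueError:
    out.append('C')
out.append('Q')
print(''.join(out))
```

Execution trace: 'C' (except ValueError) → 'Q' (after the try/except). Output: CQ

Answer: CQ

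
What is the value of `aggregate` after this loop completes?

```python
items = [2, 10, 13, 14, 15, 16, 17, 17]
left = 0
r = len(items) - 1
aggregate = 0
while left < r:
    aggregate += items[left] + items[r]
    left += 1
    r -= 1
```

Sum of pairs from ends
`aggregate` takes the values: 0 → 19 → 46 → 75 → 104

Answer: 104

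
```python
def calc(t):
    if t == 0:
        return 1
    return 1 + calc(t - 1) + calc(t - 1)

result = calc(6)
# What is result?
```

calc(t) = 1 + 2·calc(t-1), calc(0)=1. Closed form: (1+1)·2^6 - 1 = 127.

Answer: 127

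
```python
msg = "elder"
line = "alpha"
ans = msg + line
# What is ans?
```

Trace:
`msg = "elder"` → msg = 'elder'
`line = "alpha"` → line = 'alpha'
`ans = msg + line` → ans = 'elderalpha'
So ans = 'elderalpha'

Answer: 'elderalpha'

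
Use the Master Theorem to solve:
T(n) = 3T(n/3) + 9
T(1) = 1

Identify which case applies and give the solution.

a=3, b=3, f(n)=9. log_3(3) = 1. Since c=0 < 1, Case 1 applies: T(n) = Θ(n^log_b(a)) = O(n).

Answer: O(n) - Case 1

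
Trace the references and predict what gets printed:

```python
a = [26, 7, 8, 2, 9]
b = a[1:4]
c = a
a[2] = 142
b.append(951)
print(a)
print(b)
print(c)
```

Key concept: slice vs alias.
Step by step:
`a = [26, 7, 8, 2, 9]` → a = [26, 7, 8, 2, 9]
`b = a[1:4]` → b = [7, 8, 2]
`c = a` → c = [26, 7, 8, 2, 9] (same object as a)
`a[2] = 142` → a = [26, 7, 142, 2, 9] (same object as c); c = [26, 7, 142, 2, 9] (same object as a)
`b.append(951)` → b = [7, 8, 2, 951]
`print(a)` → prints [26, 7, 142, 2, 9]
`print(b)` → prints [7, 8, 2, 951]
`print(c)` → prints [26, 7, 142, 2, 9]

Answer:
[26, 7, 142, 2, 9]
[7, 8, 2, 951]
[26, 7, 142, 2, 9]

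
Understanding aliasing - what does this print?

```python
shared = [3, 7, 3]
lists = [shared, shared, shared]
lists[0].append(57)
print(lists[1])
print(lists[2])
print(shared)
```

Key concept: list of same reference.
Step by step:
`shared = [3, 7, 3]` → shared = [3, 7, 3]
`lists = [shared, shared, shared]` → lists = [[3, 7, 3], [3, 7, 3], [3, 7, 3]]
`lists[0].append(57)` → shared = [3, 7, 3, 57]; lists = [[3, 7, 3, 57], [3, 7, 3, 57], [3, 7, 3, 57]]
`print(lists[1])` → prints [3, 7, 3, 57]
`print(lists[2])` → prints [3, 7, 3, 57]
`print(shared)` → prints [3, 7, 3, 57]

Answer:
[3, 7, 3, 57]
[3, 7, 3, 57]
[3, 7, 3, 57]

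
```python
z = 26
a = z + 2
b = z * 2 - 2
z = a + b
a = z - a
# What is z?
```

Trace:
`z = 26` → z = 26
`a = z + 2` → a = 28
`b = z * 2 - 2` → b = 50
`z = a + b` → z = 78
`a = z - a` → a = 50
So z = 78

Answer: 78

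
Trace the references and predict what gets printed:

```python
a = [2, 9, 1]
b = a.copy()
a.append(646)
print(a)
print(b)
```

Key concept: list.copy() creates independent copy.
Step by step:
`a = [2, 9, 1]` → a = [2, 9, 1]
`b = a.copy()` → b = [2, 9, 1]
`a.append(646)` → a = [2, 9, 1, 646]
`print(a)` → prints [2, 9, 1, 646]
`print(b)` → prints [2, 9, 1]

Answer:
[2, 9, 1, 646]
[2, 9, 1]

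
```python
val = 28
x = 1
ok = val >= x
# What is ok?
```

Trace:
`val = 28` → val = 28
`x = 1` → x = 1
`ok = val >= x` → ok = True
So ok = True

Answer: True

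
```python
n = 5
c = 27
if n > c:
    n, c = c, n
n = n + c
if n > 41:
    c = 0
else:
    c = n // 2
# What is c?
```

Trace:
`n = 5` → n = 5
`c = 27` → c = 27
`if n > c: ...` → n > c is False → no variable changes
`n = n + c` → n = 32
`if n > 41: ...` → n > 41 is False, take else branch → c = 16
So c = 16

Answer: 16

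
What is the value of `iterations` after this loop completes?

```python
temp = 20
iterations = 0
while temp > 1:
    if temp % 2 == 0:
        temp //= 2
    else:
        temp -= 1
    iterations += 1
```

Steps to reduce 20 to 1
`iterations` takes the values: 0 → 1 → 2 → 3 → 4 → 5

Answer: 5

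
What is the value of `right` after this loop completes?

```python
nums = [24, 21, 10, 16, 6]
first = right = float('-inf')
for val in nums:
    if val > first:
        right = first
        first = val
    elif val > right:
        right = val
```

Second largest (with repeats) in [24, 21, 10, 16, 6]
`right` takes the values: -inf → 21

Answer: 21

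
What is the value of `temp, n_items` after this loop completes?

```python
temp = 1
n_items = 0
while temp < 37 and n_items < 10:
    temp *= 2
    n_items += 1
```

Double until >= 37 or 10 iterations
`temp, n_items` takes the values: (1, 0) → (2, 0) → (2, 1) → (4, 1) → (4, 2) → (8, 2) → (8, 3) → (16, 3) → (16, 4) → (32, 4) → (32, 5) → (64, 5) → (64, 6)

Answer: 64, 6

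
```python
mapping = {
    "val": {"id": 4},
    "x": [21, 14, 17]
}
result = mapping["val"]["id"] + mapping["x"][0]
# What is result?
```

Trace:
`mapping = { ...` → mapping = {'val': {'id': 4}, 'x': [21, 14, 17]}
`result = mapping["val"]["id"] + mapping["x"][0]` → result = 25
So result = 25

Answer: 25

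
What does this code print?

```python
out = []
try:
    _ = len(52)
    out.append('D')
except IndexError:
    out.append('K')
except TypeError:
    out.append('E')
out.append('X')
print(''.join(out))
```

Execution trace: 'E' (except TypeError) → 'X' (after the try/except). Output: EX

Answer: EX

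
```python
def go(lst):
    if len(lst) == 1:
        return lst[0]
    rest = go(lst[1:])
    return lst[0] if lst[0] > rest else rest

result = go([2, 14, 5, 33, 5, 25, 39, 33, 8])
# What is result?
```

Recursive max over [2, 14, 5, 33, 5, 25, 39, 33, 8] = 39

Answer: 39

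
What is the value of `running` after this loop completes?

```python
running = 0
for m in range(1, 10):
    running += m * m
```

Sum of squares 1² to 9² = 285
`running` takes the values: 0 → 1 → 5 → 14 → 30 → 55 → 91 → 140 → 204 → 285

Answer: 285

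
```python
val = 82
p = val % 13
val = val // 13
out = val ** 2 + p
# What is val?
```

Trace:
`val = 82` → val = 82
`p = val % 13` → p = 4
`val = val // 13` → val = 6
`out = val ** 2 + p` → out = 40
So val = 6

Answer: 6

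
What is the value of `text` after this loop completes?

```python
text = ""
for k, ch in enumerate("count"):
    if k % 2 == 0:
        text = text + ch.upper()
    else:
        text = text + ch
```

Uppercase even positions in 'count'
`text` takes the values: "" → "C" → "Co" → "CoU" → "CoUn" → "CoUnT"

Answer: "CoUnT"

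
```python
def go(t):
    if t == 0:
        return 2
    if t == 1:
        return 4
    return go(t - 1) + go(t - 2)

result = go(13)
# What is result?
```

Build up from base cases: go(0)=2, go(1)=4, go(2)=6, go(3)=10, go(4)=16, go(5)=26, go(6)=42, ..., go(13)=1220

Answer: 1220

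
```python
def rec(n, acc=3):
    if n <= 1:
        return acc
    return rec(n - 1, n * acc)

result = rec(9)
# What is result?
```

Accumulator trace (n, acc): (9, 3) -> (8, 27) -> (7, 216) -> (6, 1512) -> (5, 9072) -> (4, 45360) -> (3, 181440) -> (2, 544320) -> (1, 1088640) -> return 1088640

Answer: 1088640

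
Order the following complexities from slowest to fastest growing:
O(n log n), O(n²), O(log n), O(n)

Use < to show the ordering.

Ordered by growth rate: O(log n) < O(n) < O(n log n) < O(n²)

Answer: O(log n) < O(n) < O(n log n) < O(n²)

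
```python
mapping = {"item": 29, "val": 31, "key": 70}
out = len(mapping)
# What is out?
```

Trace:
`mapping = {"item": 29, "val": 31, "key": 70}` → mapping = {'item': 29, 'val': 31, 'key': 70}
`out = len(mapping)` → out = 3
So out = 3

Answer: 3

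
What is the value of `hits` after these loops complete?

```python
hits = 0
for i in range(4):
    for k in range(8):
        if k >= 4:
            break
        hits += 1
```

Inner breaks at 4, outer runs 4 times
`hits` takes the values: 0 → 1 → 2 → 3 → 4 → 5 → 6 → 7 → 8 → 9 → 10 → 11 → 12 → 13 → 14 → 15 → 16

Answer: 16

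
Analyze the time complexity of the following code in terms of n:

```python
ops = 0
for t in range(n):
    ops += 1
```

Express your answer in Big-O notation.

Each loop level contributes: n. Multiplying the contributions gives O(n).

Answer: O(n)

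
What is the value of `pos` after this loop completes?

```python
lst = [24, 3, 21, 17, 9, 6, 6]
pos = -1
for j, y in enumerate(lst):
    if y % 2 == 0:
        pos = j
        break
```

First even number index in [24, 3, 21, 17, 9, 6, 6]
`pos` takes the values: -1 → 0

Answer: 0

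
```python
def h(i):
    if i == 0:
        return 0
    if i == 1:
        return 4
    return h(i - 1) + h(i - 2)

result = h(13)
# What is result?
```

Build up from base cases: h(0)=0, h(1)=4, h(2)=4, h(3)=8, h(4)=12, h(5)=20, h(6)=32, ..., h(13)=932

Answer: 932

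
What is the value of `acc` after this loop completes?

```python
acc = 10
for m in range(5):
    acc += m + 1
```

Start at 10, add 1 to 5 = 25
`acc` takes the values: 10 → 11 → 13 → 16 → 20 → 25

Answer: 25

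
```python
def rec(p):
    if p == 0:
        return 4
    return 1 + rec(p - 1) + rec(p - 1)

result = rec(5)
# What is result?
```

rec(p) = 1 + 2·rec(p-1), rec(0)=4. Closed form: (4+1)·2^5 - 1 = 159.

Answer: 159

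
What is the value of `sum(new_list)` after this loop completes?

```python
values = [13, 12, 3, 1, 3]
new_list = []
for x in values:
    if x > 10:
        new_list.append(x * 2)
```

Sum of doubled values > 10
`new_list` takes the values: [] → [26] → [26, 24]
So `sum(new_list)` = 50

Answer: 50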